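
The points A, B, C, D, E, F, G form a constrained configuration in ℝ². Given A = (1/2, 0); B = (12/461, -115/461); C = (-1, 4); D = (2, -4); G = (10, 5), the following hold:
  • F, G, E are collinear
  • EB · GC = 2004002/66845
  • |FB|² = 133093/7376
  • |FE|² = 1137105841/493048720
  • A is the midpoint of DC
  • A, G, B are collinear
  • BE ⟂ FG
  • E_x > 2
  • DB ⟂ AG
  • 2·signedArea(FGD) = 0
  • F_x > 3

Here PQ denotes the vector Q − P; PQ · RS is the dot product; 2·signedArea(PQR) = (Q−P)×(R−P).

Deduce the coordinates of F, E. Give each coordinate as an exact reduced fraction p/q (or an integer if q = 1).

E = (199938/66845, -192851/66845)
F = (4, -7/4)

1. F_x = 4  [line 9·x + -8·y + -50 = 0 ∩ |FB|² = 133093/7376]
2. F_y = -7/4  [line 9·x + -8·y + -50 = 0 ∩ |FB|² = 133093/7376]
   → F = (4, -7/4)
3. E_x = 199938/66845  [F, G, E are collinear ∩ BE ⟂ FG]
4. E_y = -192851/66845  [F, G, E are collinear ∩ BE ⟂ FG]
   → E = (199938/66845, -192851/66845)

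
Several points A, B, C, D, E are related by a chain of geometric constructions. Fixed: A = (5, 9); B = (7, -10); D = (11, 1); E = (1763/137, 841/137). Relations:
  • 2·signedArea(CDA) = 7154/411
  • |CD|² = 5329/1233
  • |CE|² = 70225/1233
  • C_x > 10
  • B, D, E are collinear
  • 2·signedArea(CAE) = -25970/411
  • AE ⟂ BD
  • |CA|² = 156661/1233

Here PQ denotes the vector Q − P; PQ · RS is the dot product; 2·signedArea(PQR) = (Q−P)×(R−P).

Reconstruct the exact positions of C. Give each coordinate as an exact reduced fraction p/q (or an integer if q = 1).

C = (4229/411, -392/411)

1. C_x = 4229/411  [2·signedArea(CDA) = 7154/411 ∩ 2·signedArea(CAE) = -25970/411]
2. C_y = -392/411  [2·signedArea(CDA) = 7154/411 ∩ 2·signedArea(CAE) = -25970/411]
   → C = (4229/411, -392/411)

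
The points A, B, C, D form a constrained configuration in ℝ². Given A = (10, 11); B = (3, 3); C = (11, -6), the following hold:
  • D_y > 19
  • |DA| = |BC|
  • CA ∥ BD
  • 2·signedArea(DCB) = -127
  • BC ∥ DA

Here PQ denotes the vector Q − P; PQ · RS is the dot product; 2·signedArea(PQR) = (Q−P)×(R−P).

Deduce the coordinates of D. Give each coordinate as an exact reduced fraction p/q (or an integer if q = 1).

D = (2, 20)

1. D_x = 2  [BC ∥ DA ∩ CA ∥ BD]
2. D_y = 20  [BC ∥ DA ∩ CA ∥ BD]
   → D = (2, 20)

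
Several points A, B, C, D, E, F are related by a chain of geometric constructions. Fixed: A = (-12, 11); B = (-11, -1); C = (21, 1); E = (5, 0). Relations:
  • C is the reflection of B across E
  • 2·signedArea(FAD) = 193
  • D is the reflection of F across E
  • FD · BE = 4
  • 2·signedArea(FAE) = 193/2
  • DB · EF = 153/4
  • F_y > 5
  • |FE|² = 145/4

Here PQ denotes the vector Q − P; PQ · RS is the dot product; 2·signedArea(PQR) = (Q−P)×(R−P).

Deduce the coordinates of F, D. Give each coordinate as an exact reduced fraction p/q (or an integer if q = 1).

1. F_x = 9/2  [line 11·x + 17·y + -303/2 = 0 ∩ |FE|² = 145/4]
2. F_y = 6  [line 11·x + 17·y + -303/2 = 0 ∩ |FE|² = 145/4]
   → F = (9/2, 6)
3. D_x = 11/2  [D is the reflection of F across E]
4. D_y = -6  [D is the reflection of F across E]
   → D = (11/2, -6)

D = (11/2, -6)
F = (9/2, 6)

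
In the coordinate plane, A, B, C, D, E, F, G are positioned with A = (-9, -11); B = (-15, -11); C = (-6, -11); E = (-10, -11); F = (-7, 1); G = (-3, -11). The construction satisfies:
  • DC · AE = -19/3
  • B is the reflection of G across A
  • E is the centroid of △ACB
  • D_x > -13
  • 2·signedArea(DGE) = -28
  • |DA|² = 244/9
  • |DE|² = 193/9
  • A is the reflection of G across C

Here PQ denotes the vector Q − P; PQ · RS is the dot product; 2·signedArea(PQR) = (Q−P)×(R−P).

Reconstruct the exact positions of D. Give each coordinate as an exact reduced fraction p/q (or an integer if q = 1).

D = (-37/3, -7)

1. D_x = -37/3  [2·signedArea(DGE) = -28 ∩ DC · AE = -19/3]
2. D_y = -7  [2·signedArea(DGE) = -28 ∩ DC · AE = -19/3]
   → D = (-37/3, -7)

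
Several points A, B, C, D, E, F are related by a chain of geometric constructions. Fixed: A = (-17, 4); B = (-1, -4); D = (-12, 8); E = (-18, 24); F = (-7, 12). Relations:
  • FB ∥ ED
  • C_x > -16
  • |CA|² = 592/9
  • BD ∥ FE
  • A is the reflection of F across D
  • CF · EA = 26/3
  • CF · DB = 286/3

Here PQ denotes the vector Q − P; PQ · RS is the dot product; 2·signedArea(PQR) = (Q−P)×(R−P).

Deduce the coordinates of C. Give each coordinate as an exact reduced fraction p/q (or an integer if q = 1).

1. C_x = -47/3  [CF · EA = 26/3 ∩ CF · DB = 286/3]
2. C_y = 12  [CF · EA = 26/3 ∩ CF · DB = 286/3]
   → C = (-47/3, 12)

C = (-47/3, 12)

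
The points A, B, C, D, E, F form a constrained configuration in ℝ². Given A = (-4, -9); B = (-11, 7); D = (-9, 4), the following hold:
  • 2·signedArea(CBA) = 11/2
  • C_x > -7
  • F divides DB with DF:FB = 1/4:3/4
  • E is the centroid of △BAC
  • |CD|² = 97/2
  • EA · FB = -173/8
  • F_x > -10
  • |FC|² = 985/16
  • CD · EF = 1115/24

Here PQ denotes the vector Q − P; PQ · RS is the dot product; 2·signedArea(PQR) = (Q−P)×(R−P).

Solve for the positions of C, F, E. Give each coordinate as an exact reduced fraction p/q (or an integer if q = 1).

C = (-13/2, -5/2)
E = (-43/6, -3/2)
F = (-19/2, 19/4)

1. C_x = -13/2  [line 16·x + 7·y + 243/2 = 0 ∩ |CD|² = 97/2]
2. C_y = -5/2  [line 16·x + 7·y + 243/2 = 0 ∩ |CD|² = 97/2]
   → C = (-13/2, -5/2)
3. F_x = -19/2  [F divides DB with DF:FB = 1/4:3/4]
4. F_y = 19/4  [F divides DB with DF:FB = 1/4:3/4]
   → F = (-19/2, 19/4)
5. E_x = -43/6  [E is the centroid of △BAC]
6. E_y = -3/2  [E is the centroid of △BAC]
   → E = (-43/6, -3/2)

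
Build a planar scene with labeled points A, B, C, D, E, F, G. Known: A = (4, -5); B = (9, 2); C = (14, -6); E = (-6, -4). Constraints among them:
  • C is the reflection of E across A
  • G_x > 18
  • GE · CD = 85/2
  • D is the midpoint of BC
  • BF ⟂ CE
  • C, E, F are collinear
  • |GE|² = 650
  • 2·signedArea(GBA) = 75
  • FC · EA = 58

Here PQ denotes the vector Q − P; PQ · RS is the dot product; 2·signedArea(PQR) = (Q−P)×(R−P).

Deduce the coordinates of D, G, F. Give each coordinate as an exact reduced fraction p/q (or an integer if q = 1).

1. D_x = 23/2  [D is the midpoint of BC]
2. D_y = -2  [D is the midpoint of BC]
   → D = (23/2, -2)
3. G_x = 19  [GE · CD = 85/2 ∩ 2·signedArea(GBA) = 75]
4. G_y = 1  [GE · CD = 85/2 ∩ 2·signedArea(GBA) = 75]
   → G = (19, 1)
5. F_x = 834/101  [C, E, F are collinear ∩ BF ⟂ CE]
6. F_y = -548/101  [C, E, F are collinear ∩ BF ⟂ CE]
   → F = (834/101, -548/101)

D = (23/2, -2)
F = (834/101, -548/101)
G = (19, 1)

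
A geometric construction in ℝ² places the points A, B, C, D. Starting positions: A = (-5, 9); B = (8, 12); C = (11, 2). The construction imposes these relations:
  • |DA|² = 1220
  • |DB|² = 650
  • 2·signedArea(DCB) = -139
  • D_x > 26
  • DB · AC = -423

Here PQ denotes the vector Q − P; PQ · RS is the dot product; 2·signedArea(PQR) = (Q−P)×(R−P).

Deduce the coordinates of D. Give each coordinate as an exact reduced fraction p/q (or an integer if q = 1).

D = (27, -5)

1. D_x = 27  [2·signedArea(DCB) = -139 ∩ DB · AC = -423]
2. D_y = -5  [2·signedArea(DCB) = -139 ∩ DB · AC = -423]
   → D = (27, -5)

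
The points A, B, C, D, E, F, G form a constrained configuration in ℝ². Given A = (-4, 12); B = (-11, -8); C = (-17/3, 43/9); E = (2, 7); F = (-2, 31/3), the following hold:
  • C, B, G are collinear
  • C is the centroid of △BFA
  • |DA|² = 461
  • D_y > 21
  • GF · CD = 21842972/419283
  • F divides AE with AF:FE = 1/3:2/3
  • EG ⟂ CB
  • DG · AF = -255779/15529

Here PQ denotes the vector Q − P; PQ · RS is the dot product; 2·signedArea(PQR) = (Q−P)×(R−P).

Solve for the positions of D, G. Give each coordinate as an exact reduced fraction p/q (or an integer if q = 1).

1. G_x = -58067/15529  [C, B, G are collinear ∩ EG ⟂ CB]
2. G_y = 145903/15529  [C, B, G are collinear ∩ EG ⟂ CB]
   → G = (-58067/15529, 145903/15529)
3. D_x = 15  [DG · AF = -255779/15529 ∩ GF · CD = 21842972/419283]
4. D_y = 22  [DG · AF = -255779/15529 ∩ GF · CD = 21842972/419283]
   → D = (15, 22)

D = (15, 22)
G = (-58067/15529, 145903/15529)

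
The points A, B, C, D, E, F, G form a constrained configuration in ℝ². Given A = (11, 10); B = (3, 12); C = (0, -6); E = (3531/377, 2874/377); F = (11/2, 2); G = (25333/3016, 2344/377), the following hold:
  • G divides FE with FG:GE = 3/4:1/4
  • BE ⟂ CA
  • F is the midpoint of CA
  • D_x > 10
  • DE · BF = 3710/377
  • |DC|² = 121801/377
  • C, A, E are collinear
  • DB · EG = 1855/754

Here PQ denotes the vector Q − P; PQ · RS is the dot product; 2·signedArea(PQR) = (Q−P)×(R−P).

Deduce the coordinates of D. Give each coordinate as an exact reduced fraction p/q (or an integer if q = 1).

1. D_x = 3839/377  [DE · BF = 3710/377 ∩ DB · EG = 1855/754]
2. D_y = 3322/377  [DE · BF = 3710/377 ∩ DB · EG = 1855/754]
   → D = (3839/377, 3322/377)

D = (3839/377, 3322/377)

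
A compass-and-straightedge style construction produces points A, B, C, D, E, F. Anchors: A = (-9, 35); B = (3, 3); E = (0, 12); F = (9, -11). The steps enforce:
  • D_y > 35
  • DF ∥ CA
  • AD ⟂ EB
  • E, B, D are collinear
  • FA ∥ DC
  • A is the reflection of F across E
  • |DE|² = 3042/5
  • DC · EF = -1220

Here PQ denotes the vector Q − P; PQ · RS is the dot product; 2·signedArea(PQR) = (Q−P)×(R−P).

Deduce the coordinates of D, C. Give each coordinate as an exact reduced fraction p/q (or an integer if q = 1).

C = (-129/5, 407/5)
D = (-39/5, 177/5)

1. D_x = -39/5  [E, B, D are collinear ∩ AD ⟂ EB]
2. D_y = 177/5  [E, B, D are collinear ∩ AD ⟂ EB]
   → D = (-39/5, 177/5)
3. C_x = -129/5  [DF ∥ CA ∩ FA ∥ DC]
4. C_y = 407/5  [DF ∥ CA ∩ FA ∥ DC]
   → C = (-129/5, 407/5)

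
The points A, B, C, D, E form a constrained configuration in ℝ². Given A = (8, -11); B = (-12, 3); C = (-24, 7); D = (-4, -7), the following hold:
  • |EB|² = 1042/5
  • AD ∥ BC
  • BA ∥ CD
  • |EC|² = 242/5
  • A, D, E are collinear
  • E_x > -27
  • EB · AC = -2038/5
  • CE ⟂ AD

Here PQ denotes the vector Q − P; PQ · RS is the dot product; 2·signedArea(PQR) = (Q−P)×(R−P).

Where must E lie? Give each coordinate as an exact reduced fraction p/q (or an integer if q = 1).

1. E_x = -131/5  [A, D, E are collinear ∩ CE ⟂ AD]
2. E_y = 2/5  [A, D, E are collinear ∩ CE ⟂ AD]
   → E = (-131/5, 2/5)

E = (-131/5, 2/5)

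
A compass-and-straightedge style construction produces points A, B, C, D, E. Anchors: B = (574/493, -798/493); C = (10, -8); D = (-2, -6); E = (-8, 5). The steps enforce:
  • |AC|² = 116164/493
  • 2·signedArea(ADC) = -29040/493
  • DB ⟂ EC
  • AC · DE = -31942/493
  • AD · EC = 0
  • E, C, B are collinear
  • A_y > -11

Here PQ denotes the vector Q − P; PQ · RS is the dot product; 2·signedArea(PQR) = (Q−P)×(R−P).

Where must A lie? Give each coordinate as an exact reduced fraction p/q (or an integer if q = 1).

1. A_x = -2546/493  [AD · EC = 0 ∩ AC · DE = -31942/493]
2. A_y = -5118/493  [AD · EC = 0 ∩ AC · DE = -31942/493]
   → A = (-2546/493, -5118/493)

A = (-2546/493, -5118/493)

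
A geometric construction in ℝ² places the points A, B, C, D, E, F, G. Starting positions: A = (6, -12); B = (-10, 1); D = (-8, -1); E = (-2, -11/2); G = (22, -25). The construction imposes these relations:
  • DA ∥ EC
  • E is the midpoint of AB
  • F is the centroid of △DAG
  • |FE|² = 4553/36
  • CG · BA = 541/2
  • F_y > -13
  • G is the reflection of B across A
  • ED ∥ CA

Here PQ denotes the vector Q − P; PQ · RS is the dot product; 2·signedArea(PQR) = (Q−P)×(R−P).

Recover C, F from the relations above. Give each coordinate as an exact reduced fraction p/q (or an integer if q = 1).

C = (12, -33/2)
F = (20/3, -38/3)

1. C_x = 12  [ED ∥ CA ∩ DA ∥ EC]
2. C_y = -33/2  [ED ∥ CA ∩ DA ∥ EC]
   → C = (12, -33/2)
3. F_x = 20/3  [F is the centroid of △DAG]
4. F_y = -38/3  [F is the centroid of △DAG]
   → F = (20/3, -38/3)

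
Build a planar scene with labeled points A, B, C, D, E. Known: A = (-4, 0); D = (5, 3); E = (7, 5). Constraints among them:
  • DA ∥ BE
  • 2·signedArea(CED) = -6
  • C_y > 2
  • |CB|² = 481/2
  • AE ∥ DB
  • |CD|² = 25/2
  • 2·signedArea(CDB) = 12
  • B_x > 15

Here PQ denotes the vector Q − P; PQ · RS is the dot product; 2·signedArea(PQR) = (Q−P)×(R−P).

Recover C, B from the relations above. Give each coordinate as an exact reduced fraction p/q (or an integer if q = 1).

B = (16, 8)
C = (3/2, 5/2)

1. B_x = 16  [DA ∥ BE ∩ AE ∥ DB]
2. B_y = 8  [DA ∥ BE ∩ AE ∥ DB]
   → B = (16, 8)
3. C_x = 3/2  [2·signedArea(CED) = -6 ∩ 2·signedArea(CDB) = 12]
4. C_y = 5/2  [2·signedArea(CED) = -6 ∩ 2·signedArea(CDB) = 12]
   → C = (3/2, 5/2)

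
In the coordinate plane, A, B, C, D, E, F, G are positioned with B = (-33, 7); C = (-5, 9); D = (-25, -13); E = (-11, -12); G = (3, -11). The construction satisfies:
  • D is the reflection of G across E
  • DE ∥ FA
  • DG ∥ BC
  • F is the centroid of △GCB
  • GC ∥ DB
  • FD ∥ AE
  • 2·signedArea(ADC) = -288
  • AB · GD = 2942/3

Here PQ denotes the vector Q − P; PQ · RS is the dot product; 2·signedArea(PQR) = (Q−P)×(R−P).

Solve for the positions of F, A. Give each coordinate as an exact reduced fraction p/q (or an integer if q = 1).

A = (7/3, 8/3)
F = (-35/3, 5/3)

1. F_x = -35/3  [F is the centroid of △GCB]
2. F_y = 5/3  [F is the centroid of △GCB]
   → F = (-35/3, 5/3)
3. A_x = 7/3  [FD ∥ AE ∩ DE ∥ FA]
4. A_y = 8/3  [FD ∥ AE ∩ DE ∥ FA]
   → A = (7/3, 8/3)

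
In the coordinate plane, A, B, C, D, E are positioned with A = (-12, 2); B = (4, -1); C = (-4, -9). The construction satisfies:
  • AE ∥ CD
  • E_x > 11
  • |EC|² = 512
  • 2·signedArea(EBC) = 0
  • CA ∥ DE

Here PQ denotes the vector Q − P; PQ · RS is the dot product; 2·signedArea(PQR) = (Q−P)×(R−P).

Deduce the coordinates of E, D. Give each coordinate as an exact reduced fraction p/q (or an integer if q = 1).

1. E_x = 12  [line 8·x + -8·y + -40 = 0 ∩ |EC|² = 512]
2. E_y = 7  [line 8·x + -8·y + -40 = 0 ∩ |EC|² = 512]
   → E = (12, 7)
3. D_x = 20  [CA ∥ DE ∩ AE ∥ CD]
4. D_y = -4  [CA ∥ DE ∩ AE ∥ CD]
   → D = (20, -4)

D = (20, -4)
E = (12, 7)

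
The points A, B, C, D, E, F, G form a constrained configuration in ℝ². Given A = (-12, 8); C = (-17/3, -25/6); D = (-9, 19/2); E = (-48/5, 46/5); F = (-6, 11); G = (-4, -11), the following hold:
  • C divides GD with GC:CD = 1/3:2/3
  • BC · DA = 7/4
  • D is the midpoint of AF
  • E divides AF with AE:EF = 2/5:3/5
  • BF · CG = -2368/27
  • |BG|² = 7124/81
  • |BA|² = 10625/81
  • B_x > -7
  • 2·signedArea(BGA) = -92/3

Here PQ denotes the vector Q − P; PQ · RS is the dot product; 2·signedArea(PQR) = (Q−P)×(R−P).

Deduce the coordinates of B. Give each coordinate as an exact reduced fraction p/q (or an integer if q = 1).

B = (-56/9, -17/9)

1. B_x = -56/9  [2·signedArea(BGA) = -92/3 ∩ BC · DA = 7/4]
2. B_y = -17/9  [2·signedArea(BGA) = -92/3 ∩ BC · DA = 7/4]
   → B = (-56/9, -17/9)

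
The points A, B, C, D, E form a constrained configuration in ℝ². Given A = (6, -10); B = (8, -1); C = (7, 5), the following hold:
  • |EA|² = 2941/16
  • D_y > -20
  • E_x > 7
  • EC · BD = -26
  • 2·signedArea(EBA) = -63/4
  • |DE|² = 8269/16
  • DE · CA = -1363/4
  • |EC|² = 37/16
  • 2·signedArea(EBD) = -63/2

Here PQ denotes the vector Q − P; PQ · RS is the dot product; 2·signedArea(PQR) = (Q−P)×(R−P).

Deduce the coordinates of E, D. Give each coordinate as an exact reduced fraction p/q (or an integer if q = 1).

D = (4, -19)
E = (29/4, 7/2)

1. E_x = 29/4  [line 9·x + -2·y + -233/4 = 0 ∩ |EA|² = 2941/16]
2. E_y = 7/2  [line 9·x + -2·y + -233/4 = 0 ∩ |EA|² = 2941/16]
   → E = (29/4, 7/2)
3. D_x = 4  [2·signedArea(EBD) = -63/2 ∩ DE · CA = -1363/4]
4. D_y = -19  [2·signedArea(EBD) = -63/2 ∩ DE · CA = -1363/4]
   → D = (4, -19)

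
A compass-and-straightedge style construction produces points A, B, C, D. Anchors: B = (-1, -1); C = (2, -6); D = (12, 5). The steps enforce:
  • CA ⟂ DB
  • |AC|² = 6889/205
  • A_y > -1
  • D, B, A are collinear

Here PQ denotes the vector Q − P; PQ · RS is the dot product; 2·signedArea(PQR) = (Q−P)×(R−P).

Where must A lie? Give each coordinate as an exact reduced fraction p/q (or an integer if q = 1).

A = (-88/205, -151/205)

1. A_x = -88/205  [D, B, A are collinear ∩ CA ⟂ DB]
2. A_y = -151/205  [D, B, A are collinear ∩ CA ⟂ DB]
   → A = (-88/205, -151/205)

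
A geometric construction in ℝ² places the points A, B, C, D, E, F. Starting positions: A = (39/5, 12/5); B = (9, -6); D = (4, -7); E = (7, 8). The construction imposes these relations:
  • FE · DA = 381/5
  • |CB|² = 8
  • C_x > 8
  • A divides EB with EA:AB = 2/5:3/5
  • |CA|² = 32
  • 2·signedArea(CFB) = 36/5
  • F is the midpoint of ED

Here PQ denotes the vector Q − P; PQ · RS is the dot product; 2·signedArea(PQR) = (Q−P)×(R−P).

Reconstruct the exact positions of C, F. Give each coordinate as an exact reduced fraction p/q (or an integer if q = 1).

C = (43/5, -16/5)
F = (11/2, 1/2)

1. F_x = 11/2  [F is the midpoint of ED]
2. F_y = 1/2  [F is the midpoint of ED]
   → F = (11/2, 1/2)
3. C_x = 43/5  [line 13/2·x + 7/2·y + -447/10 = 0 ∩ |CA|² = 32]
4. C_y = -16/5  [line 13/2·x + 7/2·y + -447/10 = 0 ∩ |CA|² = 32]
   → C = (43/5, -16/5)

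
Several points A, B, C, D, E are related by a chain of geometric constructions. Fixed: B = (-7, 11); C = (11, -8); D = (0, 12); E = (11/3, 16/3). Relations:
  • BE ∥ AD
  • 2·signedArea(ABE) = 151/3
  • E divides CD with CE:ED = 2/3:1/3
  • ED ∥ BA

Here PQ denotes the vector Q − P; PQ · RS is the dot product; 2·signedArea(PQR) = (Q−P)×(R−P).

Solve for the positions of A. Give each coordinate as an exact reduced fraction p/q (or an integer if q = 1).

1. A_x = -32/3  [BE ∥ AD ∩ ED ∥ BA]
2. A_y = 53/3  [BE ∥ AD ∩ ED ∥ BA]
   → A = (-32/3, 53/3)

A = (-32/3, 53/3)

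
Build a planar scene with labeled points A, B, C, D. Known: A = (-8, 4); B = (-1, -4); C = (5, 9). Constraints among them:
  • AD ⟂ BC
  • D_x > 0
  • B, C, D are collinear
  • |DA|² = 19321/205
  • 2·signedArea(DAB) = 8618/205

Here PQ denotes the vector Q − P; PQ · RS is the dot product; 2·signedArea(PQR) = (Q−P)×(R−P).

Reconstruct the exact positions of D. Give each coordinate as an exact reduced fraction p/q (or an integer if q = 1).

1. D_x = 167/205  [B, C, D are collinear ∩ AD ⟂ BC]
2. D_y = -14/205  [B, C, D are collinear ∩ AD ⟂ BC]
   → D = (167/205, -14/205)

D = (167/205, -14/205)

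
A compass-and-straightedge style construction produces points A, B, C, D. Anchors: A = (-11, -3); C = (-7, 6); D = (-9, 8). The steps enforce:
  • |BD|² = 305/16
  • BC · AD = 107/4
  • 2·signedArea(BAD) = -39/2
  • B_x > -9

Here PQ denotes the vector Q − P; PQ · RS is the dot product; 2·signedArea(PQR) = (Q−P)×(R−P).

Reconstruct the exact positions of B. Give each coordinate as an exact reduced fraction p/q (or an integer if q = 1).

B = (-8, 15/4)

1. B_x = -8  [2·signedArea(BAD) = -39/2 ∩ BC · AD = 107/4]
2. B_y = 15/4  [2·signedArea(BAD) = -39/2 ∩ BC · AD = 107/4]
   → B = (-8, 15/4)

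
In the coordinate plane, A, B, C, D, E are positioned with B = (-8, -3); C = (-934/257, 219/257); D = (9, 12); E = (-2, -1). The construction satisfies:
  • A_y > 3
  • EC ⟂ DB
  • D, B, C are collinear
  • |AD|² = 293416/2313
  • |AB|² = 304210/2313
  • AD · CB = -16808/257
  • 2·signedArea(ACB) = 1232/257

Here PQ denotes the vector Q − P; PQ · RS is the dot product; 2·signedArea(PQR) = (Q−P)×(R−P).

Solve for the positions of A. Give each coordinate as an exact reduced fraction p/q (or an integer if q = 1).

1. A_x = 865/771  [2·signedArea(ACB) = 1232/257 ∩ AD · CB = -16808/257]
2. A_y = 3046/771  [2·signedArea(ACB) = 1232/257 ∩ AD · CB = -16808/257]
   → A = (865/771, 3046/771)

A = (865/771, 3046/771)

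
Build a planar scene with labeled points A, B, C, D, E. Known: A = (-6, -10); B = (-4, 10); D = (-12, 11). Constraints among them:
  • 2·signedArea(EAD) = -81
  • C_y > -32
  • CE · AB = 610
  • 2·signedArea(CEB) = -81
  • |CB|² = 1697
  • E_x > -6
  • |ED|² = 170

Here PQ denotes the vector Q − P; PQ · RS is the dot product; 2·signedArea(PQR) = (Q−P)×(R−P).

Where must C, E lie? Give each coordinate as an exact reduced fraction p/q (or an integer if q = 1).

C = (0, -31)
E = (-5, 0)

1. E_x = -5  [line -21·x + -6·y + -105 = 0 ∩ |ED|² = 170]
2. E_y = 0  [line -21·x + -6·y + -105 = 0 ∩ |ED|² = 170]
   → E = (-5, 0)
3. C_x = 0  [2·signedArea(CEB) = -81 ∩ CE · AB = 610]
4. C_y = -31  [2·signedArea(CEB) = -81 ∩ CE · AB = 610]
   → C = (0, -31)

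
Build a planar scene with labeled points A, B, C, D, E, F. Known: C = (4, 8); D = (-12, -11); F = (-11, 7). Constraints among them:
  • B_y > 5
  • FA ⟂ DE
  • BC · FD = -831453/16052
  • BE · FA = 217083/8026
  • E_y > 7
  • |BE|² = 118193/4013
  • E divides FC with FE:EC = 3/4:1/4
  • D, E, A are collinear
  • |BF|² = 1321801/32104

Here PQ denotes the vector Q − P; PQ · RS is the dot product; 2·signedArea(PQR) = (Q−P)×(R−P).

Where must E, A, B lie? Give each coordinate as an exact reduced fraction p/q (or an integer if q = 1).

1. E_x = 1/4  [E divides FC with FE:EC = 3/4:1/4]
2. E_y = 31/4  [E divides FC with FE:EC = 3/4:1/4]
   → E = (1/4, 31/4)
3. A_x = -27761/8026  [D, E, A are collinear ∩ FA ⟂ DE]
4. A_y = 16639/8026  [D, E, A are collinear ∩ FA ⟂ DE]
   → A = (-27761/8026, 16639/8026)
5. B_x = -76027/16052  [BE · FA = 217083/8026 ∩ BC · FD = -831453/16052]
6. B_y = 90015/16052  [BE · FA = 217083/8026 ∩ BC · FD = -831453/16052]
   → B = (-76027/16052, 90015/16052)

A = (-27761/8026, 16639/8026)
B = (-76027/16052, 90015/16052)
E = (1/4, 31/4)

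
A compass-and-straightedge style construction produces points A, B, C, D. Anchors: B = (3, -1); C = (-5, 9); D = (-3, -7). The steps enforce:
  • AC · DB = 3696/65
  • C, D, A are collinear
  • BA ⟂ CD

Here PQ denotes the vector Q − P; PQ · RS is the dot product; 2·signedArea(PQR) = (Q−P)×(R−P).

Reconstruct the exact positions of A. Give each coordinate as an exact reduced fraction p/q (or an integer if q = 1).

A = (-237/65, -119/65)

1. A_x = -237/65  [C, D, A are collinear ∩ BA ⟂ CD]
2. A_y = -119/65  [C, D, A are collinear ∩ BA ⟂ CD]
   → A = (-237/65, -119/65)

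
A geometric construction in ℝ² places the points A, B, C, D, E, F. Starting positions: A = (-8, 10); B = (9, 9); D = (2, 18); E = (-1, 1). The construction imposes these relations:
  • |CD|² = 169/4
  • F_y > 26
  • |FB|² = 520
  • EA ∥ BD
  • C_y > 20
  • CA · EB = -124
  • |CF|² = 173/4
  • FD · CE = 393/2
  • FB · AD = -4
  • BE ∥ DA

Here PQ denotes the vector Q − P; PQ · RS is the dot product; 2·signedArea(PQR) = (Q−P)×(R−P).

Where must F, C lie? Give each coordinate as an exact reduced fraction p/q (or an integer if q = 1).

1. F_x = -5  [line -10·x + -8·y + 166 = 0 ∩ |FB|² = 520]
2. F_y = 27  [line -10·x + -8·y + 166 = 0 ∩ |FB|² = 520]
   → F = (-5, 27)
3. C_x = -4  [CA · EB = -124 ∩ FD · CE = 393/2]
4. C_y = 41/2  [CA · EB = -124 ∩ FD · CE = 393/2]
   → C = (-4, 41/2)

C = (-4, 41/2)
F = (-5, 27)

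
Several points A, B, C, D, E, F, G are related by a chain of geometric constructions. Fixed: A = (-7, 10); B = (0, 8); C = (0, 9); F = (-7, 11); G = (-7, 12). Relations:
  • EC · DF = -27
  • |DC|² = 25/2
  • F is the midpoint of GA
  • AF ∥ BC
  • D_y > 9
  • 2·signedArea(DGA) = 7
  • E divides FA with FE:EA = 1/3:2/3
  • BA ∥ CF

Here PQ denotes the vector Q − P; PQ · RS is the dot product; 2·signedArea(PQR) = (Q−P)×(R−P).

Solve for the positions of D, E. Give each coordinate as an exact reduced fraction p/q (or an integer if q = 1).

1. D_x = -7/2  [2·signedArea(DGA) = 7]
2. D_y = 19/2  [|DC|² = 25/2]
   → D = (-7/2, 19/2)
3. E_x = -7  [E divides FA with FE:EA = 1/3:2/3]
4. E_y = 32/3  [E divides FA with FE:EA = 1/3:2/3]
   → E = (-7, 32/3)

D = (-7/2, 19/2)
E = (-7, 32/3)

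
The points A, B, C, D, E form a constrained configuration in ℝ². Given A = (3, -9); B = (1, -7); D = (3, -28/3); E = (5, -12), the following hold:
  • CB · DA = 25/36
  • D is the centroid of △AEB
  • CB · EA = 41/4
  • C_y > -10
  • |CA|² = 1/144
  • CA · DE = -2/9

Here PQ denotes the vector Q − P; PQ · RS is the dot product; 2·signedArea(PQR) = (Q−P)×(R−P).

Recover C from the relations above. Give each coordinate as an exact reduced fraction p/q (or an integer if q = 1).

1. C_x = 3  [CB · DA = 25/36 ∩ CB · EA = 41/4]
2. C_y = -109/12  [CB · DA = 25/36 ∩ CB · EA = 41/4]
   → C = (3, -109/12)

C = (3, -109/12)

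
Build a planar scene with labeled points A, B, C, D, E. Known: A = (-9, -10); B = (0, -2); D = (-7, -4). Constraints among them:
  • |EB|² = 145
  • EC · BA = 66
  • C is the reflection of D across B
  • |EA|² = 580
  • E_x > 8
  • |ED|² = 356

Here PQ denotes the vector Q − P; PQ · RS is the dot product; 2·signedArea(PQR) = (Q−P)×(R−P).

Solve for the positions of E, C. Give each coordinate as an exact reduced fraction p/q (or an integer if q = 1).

C = (7, 0)
E = (9, 6)

1. C_x = 7  [C is the reflection of D across B]
2. C_y = 0  [C is the reflection of D across B]
   → C = (7, 0)
3. E_x = 9  [line 9·x + 8·y + -129 = 0 ∩ |EB|² = 145]
4. E_y = 6  [line 9·x + 8·y + -129 = 0 ∩ |EB|² = 145]
   → E = (9, 6)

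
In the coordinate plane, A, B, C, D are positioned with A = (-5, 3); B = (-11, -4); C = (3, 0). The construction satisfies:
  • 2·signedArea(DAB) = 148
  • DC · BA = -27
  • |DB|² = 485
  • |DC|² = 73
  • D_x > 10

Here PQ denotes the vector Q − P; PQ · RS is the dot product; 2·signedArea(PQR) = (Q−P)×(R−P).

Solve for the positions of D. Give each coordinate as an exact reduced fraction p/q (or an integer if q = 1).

1. D_x = 11  [2·signedArea(DAB) = 148 ∩ DC · BA = -27]
2. D_y = -3  [2·signedArea(DAB) = 148 ∩ DC · BA = -27]
   → D = (11, -3)

D = (11, -3)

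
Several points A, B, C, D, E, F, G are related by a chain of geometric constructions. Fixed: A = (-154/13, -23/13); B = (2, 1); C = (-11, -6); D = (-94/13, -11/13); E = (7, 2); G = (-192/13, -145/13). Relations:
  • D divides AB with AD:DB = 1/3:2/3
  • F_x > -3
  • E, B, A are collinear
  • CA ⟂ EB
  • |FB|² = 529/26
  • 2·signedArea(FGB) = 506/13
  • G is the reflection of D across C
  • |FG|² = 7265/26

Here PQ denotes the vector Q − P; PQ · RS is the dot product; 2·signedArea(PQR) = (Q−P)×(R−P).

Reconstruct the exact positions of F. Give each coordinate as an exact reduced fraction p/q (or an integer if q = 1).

1. F_x = -63/26  [line -158/13·x + 218/13·y + -408/13 = 0 ∩ |FG|² = 7265/26]
2. F_y = 3/26  [line -158/13·x + 218/13·y + -408/13 = 0 ∩ |FG|² = 7265/26]
   → F = (-63/26, 3/26)

F = (-63/26, 3/26)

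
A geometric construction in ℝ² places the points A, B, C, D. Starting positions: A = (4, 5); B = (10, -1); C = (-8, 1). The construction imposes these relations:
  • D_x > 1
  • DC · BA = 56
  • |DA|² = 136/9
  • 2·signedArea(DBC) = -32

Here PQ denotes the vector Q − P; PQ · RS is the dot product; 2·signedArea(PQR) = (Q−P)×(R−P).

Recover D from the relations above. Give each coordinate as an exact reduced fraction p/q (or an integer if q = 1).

1. D_x = 2  [DC · BA = 56 ∩ 2·signedArea(DBC) = -32]
2. D_y = 5/3  [DC · BA = 56 ∩ 2·signedArea(DBC) = -32]
   → D = (2, 5/3)

D = (2, 5/3)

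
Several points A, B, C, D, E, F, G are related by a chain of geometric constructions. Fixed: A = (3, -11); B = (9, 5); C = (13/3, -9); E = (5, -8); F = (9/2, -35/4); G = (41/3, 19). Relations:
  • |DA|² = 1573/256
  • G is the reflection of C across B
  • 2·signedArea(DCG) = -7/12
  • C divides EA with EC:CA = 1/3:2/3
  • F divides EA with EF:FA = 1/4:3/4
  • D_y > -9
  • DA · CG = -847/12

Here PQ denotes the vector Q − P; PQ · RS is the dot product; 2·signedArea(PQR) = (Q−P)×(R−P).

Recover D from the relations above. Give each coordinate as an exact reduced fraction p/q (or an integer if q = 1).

D = (35/8, -143/16)

1. D_x = 35/8  [DA · CG = -847/12 ∩ 2·signedArea(DCG) = -7/12]
2. D_y = -143/16  [DA · CG = -847/12 ∩ 2·signedArea(DCG) = -7/12]
   → D = (35/8, -143/16)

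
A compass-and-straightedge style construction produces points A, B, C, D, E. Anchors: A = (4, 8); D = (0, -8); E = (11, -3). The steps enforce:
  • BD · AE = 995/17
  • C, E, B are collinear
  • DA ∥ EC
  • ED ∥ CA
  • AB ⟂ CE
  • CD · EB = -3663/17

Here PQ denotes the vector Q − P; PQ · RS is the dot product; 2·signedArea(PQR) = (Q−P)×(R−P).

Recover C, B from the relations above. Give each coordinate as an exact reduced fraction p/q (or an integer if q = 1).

B = (224/17, 97/17)
C = (15, 13)

1. C_x = 15  [ED ∥ CA ∩ DA ∥ EC]
2. C_y = 13  [ED ∥ CA ∩ DA ∥ EC]
   → C = (15, 13)
3. B_x = 224/17  [C, E, B are collinear ∩ AB ⟂ CE]
4. B_y = 97/17  [C, E, B are collinear ∩ AB ⟂ CE]
   → B = (224/17, 97/17)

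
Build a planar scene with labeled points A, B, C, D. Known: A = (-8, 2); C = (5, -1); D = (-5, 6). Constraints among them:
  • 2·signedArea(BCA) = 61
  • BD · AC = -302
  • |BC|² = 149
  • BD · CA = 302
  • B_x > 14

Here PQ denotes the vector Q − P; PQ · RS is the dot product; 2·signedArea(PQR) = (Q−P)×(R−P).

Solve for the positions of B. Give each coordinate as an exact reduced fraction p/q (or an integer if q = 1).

B = (15, -8)

1. B_x = 15  [BD · AC = -302 ∩ 2·signedArea(BCA) = 61]
2. B_y = -8  [BD · AC = -302 ∩ 2·signedArea(BCA) = 61]
   → B = (15, -8)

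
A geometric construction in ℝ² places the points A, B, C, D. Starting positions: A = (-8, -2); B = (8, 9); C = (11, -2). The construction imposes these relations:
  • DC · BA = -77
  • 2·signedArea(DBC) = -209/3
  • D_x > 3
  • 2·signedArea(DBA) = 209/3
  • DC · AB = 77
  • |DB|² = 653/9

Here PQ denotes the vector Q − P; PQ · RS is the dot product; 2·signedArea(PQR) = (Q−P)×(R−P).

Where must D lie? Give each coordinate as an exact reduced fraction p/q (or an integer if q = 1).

1. D_x = 11/3  [2·signedArea(DBC) = -209/3 ∩ DC · BA = -77]
2. D_y = 5/3  [2·signedArea(DBC) = -209/3 ∩ DC · BA = -77]
   → D = (11/3, 5/3)

D = (11/3, 5/3)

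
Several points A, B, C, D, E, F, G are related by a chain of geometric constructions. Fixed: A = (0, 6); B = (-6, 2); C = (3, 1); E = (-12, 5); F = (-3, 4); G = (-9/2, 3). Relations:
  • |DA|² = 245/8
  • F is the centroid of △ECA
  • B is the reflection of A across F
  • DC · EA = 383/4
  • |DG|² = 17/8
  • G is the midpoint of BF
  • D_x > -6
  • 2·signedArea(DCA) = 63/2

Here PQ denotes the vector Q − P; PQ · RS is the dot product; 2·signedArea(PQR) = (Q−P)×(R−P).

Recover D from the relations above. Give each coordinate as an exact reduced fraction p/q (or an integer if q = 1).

D = (-21/4, 17/4)

1. D_x = -21/4  [2·signedArea(DCA) = 63/2 ∩ DC · EA = 383/4]
2. D_y = 17/4  [2·signedArea(DCA) = 63/2 ∩ DC · EA = 383/4]
   → D = (-21/4, 17/4)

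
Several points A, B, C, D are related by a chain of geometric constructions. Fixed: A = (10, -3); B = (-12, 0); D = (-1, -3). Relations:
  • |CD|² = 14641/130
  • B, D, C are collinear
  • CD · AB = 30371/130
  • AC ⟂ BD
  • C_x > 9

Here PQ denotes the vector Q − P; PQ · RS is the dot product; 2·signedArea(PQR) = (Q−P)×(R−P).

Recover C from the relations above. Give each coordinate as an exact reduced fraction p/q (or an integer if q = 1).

1. C_x = 1201/130  [B, D, C are collinear ∩ AC ⟂ BD]
2. C_y = -753/130  [B, D, C are collinear ∩ AC ⟂ BD]
   → C = (1201/130, -753/130)

C = (1201/130, -753/130)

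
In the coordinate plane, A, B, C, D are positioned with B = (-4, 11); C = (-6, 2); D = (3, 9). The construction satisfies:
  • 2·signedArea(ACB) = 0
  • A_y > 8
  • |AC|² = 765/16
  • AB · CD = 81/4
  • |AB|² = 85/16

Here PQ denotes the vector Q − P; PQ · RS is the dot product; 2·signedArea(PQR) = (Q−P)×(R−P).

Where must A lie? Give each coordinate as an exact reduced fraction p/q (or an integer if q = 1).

1. A_x = -9/2  [2·signedArea(ACB) = 0 ∩ AB · CD = 81/4]
2. A_y = 35/4  [2·signedArea(ACB) = 0 ∩ AB · CD = 81/4]
   → A = (-9/2, 35/4)

A = (-9/2, 35/4)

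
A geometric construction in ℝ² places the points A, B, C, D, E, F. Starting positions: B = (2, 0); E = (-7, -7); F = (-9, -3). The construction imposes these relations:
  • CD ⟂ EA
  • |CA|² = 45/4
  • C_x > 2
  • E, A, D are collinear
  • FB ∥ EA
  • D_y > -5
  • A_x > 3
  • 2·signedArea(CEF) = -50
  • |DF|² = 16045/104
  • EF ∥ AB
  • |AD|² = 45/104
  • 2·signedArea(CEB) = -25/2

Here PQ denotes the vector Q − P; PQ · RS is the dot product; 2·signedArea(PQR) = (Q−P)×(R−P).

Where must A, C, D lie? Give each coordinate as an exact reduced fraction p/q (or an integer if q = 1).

A = (4, -4)
C = (5/2, -1)
D = (175/52, -217/52)

1. A_x = 4  [EF ∥ AB ∩ FB ∥ EA]
2. A_y = -4  [EF ∥ AB ∩ FB ∥ EA]
   → A = (4, -4)
3. C_x = 5/2  [2·signedArea(CEB) = -25/2 ∩ 2·signedArea(CEF) = -50]
4. C_y = -1  [2·signedArea(CEB) = -25/2 ∩ 2·signedArea(CEF) = -50]
   → C = (5/2, -1)
5. D_x = 175/52  [E, A, D are collinear ∩ CD ⟂ EA]
6. D_y = -217/52  [E, A, D are collinear ∩ CD ⟂ EA]
   → D = (175/52, -217/52)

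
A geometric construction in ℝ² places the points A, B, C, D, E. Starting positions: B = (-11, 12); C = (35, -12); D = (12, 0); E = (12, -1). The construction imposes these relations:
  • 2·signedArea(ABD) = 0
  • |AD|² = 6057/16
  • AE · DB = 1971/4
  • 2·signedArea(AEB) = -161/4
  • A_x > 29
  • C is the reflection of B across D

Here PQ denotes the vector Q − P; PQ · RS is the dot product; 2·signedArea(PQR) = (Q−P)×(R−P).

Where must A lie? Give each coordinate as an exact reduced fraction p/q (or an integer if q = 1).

A = (117/4, -9)

1. A_x = 117/4  [2·signedArea(ABD) = 0 ∩ 2·signedArea(AEB) = -161/4]
2. A_y = -9  [2·signedArea(ABD) = 0 ∩ 2·signedArea(AEB) = -161/4]
   → A = (117/4, -9)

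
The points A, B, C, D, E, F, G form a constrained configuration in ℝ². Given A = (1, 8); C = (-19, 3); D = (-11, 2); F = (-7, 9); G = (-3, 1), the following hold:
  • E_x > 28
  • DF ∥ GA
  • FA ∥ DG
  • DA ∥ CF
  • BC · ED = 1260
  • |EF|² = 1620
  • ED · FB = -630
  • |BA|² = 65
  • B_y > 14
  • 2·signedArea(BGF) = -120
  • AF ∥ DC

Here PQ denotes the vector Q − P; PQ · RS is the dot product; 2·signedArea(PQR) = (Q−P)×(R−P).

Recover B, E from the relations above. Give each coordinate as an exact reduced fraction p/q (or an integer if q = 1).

1. B_x = 5  [line -8·x + -4·y + 100 = 0 ∩ |BA|² = 65]
2. B_y = 15  [line -8·x + -4·y + 100 = 0 ∩ |BA|² = 65]
   → B = (5, 15)
3. E_x = 29  [line 24·x + 12·y + -1020 = 0 ∩ |EF|² = 1620]
4. E_y = 27  [line 24·x + 12·y + -1020 = 0 ∩ |EF|² = 1620]
   → E = (29, 27)

B = (5, 15)
E = (29, 27)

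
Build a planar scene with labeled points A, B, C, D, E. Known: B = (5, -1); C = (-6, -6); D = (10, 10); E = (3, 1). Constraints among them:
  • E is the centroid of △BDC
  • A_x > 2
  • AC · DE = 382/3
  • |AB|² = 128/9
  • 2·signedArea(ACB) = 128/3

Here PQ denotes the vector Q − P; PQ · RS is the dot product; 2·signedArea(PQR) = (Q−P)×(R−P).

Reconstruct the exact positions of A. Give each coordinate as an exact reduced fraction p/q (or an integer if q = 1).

A = (7/3, 5/3)

1. A_x = 7/3  [AC · DE = 382/3 ∩ 2·signedArea(ACB) = 128/3]
2. A_y = 5/3  [AC · DE = 382/3 ∩ 2·signedArea(ACB) = 128/3]
   → A = (7/3, 5/3)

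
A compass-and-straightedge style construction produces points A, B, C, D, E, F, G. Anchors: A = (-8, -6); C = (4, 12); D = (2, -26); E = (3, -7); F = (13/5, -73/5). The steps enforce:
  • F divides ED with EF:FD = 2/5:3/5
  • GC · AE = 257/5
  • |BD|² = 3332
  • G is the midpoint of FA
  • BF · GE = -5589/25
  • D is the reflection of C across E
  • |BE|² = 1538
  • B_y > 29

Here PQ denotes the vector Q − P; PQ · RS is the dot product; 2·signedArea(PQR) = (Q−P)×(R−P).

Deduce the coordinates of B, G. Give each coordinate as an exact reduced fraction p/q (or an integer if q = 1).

1. G_x = -27/10  [G is the midpoint of FA]
2. G_y = -103/10  [G is the midpoint of FA]
   → G = (-27/10, -103/10)
3. B_x = 16  [line -57/10·x + -33/10·y + 951/5 = 0 ∩ |BE|² = 1538]
4. B_y = 30  [line -57/10·x + -33/10·y + 951/5 = 0 ∩ |BE|² = 1538]
   → B = (16, 30)

B = (16, 30)
G = (-27/10, -103/10)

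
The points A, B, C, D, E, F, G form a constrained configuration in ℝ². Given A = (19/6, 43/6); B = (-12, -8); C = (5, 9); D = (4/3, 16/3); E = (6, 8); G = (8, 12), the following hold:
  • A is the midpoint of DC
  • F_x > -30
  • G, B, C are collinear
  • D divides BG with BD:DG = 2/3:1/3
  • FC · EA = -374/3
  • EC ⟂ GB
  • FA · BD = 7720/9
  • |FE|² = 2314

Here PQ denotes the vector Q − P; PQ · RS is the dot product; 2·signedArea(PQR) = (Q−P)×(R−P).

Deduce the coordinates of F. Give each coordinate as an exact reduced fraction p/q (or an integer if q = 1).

1. F_x = -29  [FA · BD = 7720/9 ∩ FC · EA = -374/3]
2. F_y = -25  [FA · BD = 7720/9 ∩ FC · EA = -374/3]
   → F = (-29, -25)

F = (-29, -25)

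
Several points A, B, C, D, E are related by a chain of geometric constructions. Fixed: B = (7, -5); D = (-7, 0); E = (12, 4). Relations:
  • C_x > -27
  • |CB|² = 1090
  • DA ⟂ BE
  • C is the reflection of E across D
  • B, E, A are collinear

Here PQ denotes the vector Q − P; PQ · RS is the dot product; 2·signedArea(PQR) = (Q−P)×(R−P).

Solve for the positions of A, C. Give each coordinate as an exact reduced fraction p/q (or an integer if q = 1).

1. A_x = 617/106  [B, E, A are collinear ∩ DA ⟂ BE]
2. A_y = -755/106  [B, E, A are collinear ∩ DA ⟂ BE]
   → A = (617/106, -755/106)
3. C_x = -26  [C is the reflection of E across D]
4. C_y = -4  [C is the reflection of E across D]
   → C = (-26, -4)

A = (617/106, -755/106)
C = (-26, -4)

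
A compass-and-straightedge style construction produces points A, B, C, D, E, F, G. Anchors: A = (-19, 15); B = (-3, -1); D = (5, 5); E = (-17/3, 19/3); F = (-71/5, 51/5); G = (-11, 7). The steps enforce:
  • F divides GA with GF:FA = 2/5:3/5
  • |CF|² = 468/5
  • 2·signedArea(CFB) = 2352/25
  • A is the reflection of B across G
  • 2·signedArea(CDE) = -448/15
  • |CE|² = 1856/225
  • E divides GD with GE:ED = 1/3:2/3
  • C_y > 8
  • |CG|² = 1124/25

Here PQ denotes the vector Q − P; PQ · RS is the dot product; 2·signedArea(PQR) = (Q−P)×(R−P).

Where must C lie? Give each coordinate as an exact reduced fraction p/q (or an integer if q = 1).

1. C_x = -23/5  [2·signedArea(CFB) = 2352/25 ∩ 2·signedArea(CDE) = -448/15]
2. C_y = 9  [2·signedArea(CFB) = 2352/25 ∩ 2·signedArea(CDE) = -448/15]
   → C = (-23/5, 9)

C = (-23/5, 9)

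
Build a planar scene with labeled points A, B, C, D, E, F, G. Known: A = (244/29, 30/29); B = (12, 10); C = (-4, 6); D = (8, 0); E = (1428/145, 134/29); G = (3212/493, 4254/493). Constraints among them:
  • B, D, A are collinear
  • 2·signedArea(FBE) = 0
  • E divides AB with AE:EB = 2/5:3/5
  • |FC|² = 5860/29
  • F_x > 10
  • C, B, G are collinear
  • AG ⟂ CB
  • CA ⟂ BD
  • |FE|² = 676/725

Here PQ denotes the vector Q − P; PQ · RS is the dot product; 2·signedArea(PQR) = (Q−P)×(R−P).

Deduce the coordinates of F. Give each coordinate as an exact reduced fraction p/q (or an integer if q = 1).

1. F_x = 296/29  [line 156/29·x + -312/145·y + -1248/29 = 0 ∩ |FE|² = 676/725]
2. F_y = 160/29  [line 156/29·x + -312/145·y + -1248/29 = 0 ∩ |FE|² = 676/725]
   → F = (296/29, 160/29)

F = (296/29, 160/29)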